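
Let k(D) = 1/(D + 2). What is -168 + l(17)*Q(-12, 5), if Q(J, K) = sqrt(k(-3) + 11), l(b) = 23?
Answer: -168 + 23*sqrt(10) ≈ -95.268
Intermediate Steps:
k(D) = 1/(2 + D)
Q(J, K) = sqrt(10) (Q(J, K) = sqrt(1/(2 - 3) + 11) = sqrt(1/(-1) + 11) = sqrt(-1 + 11) = sqrt(10))
-168 + l(17)*Q(-12, 5) = -168 + 23*sqrt(10)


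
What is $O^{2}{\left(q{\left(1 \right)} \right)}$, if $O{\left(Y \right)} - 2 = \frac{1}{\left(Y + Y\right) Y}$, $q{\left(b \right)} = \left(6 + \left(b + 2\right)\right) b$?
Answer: $\frac{105625}{26244} \approx 4.0247$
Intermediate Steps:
$q{\left(b \right)} = b \left(8 + b\right)$ ($q{\left(b \right)} = \left(6 + \left(2 + b\right)\right) b = \left(8 + b\right) b = b \left(8 + b\right)$)
$O{\left(Y \right)} = 2 + \frac{1}{2 Y^{2}}$ ($O{\left(Y \right)} = 2 + \frac{1}{\left(Y + Y\right) Y} = 2 + \frac{1}{2 Y Y} = 2 + \frac{\frac{1}{2} \frac{1}{Y}}{Y} = 2 + \frac{1}{2 Y^{2}}$)
$O^{2}{\left(q{\left(1 \right)} \right)} = \left(2 + \frac{1}{2 \left(8 + 1\right)^{2}}\right)^{2} = \left(2 + \frac{1}{2 \cdot 81}\right)^{2} = \left(2 + \frac{1}{2} \cdot \frac{1}{81}\right)^{2} = \left(2 + \frac{1}{162}\right)^{2} = \left(\frac{325}{162}\right)^{2} = \frac{105625}{26244}$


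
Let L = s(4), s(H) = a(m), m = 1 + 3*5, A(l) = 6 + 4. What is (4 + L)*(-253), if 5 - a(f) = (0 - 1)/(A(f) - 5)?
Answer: -11638/5 ≈ -2327.6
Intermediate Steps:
A(l) = 10
m = 16 (m = 1 + 15 = 16)
a(f) = 26/5 (a(f) = 5 - (0 - 1)/(10 - 5) = 5 - (-1)/5 = 5 - 1*(-1/5) = 5 + 1/5 = 26/5)
s(H) = 26/5
L = 26/5 ≈ 5.2000
(4 + L)*(-253) = (4 + 26/5)*(-253) = (46/5)*(-253) = -11638/5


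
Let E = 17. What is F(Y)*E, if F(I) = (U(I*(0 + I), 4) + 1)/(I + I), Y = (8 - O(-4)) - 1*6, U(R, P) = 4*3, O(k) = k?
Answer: 221/12 ≈ 18.417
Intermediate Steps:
U(R, P) = 12
Y = 6 (Y = (8 - 1*(-4)) - 1*6 = (8 + 4) - 6 = 12 - 6 = 6)
F(I) = 13/(2*I) (F(I) = (12 + 1)/(I + I) = 13/((2*I)) = 13*(1/(2*I)) = 13/(2*I))
F(Y)*E = ((13/2)/6)*17 = ((13/2)*(⅙))*17 = (13/12)*17 = 221/12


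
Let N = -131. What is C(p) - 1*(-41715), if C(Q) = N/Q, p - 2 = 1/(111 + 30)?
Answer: 11786874/283 ≈ 41650.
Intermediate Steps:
p = 283/141 (p = 2 + 1/(111 + 30) = 2 + 1/141 = 283/141 ≈ 2.0071)
C(Q) = -131/Q
C(p) - 1*(-41715) = -131/283/141 - 1*(-41715) = -131*141/283 + 41715 = -18471/283 + 41715 = 11786874/283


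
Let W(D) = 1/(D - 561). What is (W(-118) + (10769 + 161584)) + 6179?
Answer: 121223227/679 ≈ 1.7853e+5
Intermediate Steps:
W(D) = 1/(-561 + D)
(W(-118) + (10769 + 161584)) + 6179 = (1/(-561 - 118) + (10769 + 161584)) + 6179 = (1/(-679) + 172353) + 6179 = (-1/679 + 172353) + 6179 = 117027686/679 + 6179 = 121223227/679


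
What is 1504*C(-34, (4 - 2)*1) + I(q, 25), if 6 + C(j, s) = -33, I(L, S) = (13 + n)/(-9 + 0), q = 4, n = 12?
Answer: -527929/9 ≈ -58659.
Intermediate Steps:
I(L, S) = -25/9 (I(L, S) = (13 + 12)/(-9 + 0) = 25/(-9) = 25*(-⅑) = -25/9)
C(j, s) = -39 (C(j, s) = -6 - 33 = -39)
1504*C(-34, (4 - 2)*1) + I(q, 25) = 1504*(-39) - 25/9 = -58656 - 25/9 = -527929/9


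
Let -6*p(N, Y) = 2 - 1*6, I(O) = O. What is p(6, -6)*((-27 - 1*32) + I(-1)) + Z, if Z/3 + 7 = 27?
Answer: 20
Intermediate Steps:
p(N, Y) = ⅔ (p(N, Y) = -(2 - 1*6)/6 = -(2 - 6)/6 = -⅙*(-4) = ⅔)
Z = 60 (Z = -21 + 3*27 = -21 + 81 = 60)
p(6, -6)*((-27 - 1*32) + I(-1)) + Z = 2*((-27 - 1*32) - 1)/3 + 60 = 2*((-27 - 32) - 1)/3 + 60 = 2*(-59 - 1)/3 + 60 = (⅔)*(-60) + 60 = -40 + 60 = 20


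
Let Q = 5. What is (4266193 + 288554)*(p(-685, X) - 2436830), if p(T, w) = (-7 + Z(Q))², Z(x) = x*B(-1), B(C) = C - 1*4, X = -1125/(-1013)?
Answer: -11094480071082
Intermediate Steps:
X = 1125/1013 (X = -1125*(-1/1013) = 1125/1013 ≈ 1.1106)
B(C) = -4 + C (B(C) = C - 4 = -4 + C)
Z(x) = -5*x (Z(x) = x*(-4 - 1) = x*(-5) = -5*x)
p(T, w) = 1024 (p(T, w) = (-7 - 5*5)² = (-7 - 25)² = (-32)² = 1024)
(4266193 + 288554)*(p(-685, X) - 2436830) = (4266193 + 288554)*(1024 - 2436830) = 4554747*(-2435806) = -11094480071082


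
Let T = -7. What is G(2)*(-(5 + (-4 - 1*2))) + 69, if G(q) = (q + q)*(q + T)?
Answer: 49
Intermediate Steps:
G(q) = 2*q*(-7 + q) (G(q) = (q + q)*(q - 7) = (2*q)*(-7 + q) = 2*q*(-7 + q))
G(2)*(-(5 + (-4 - 1*2))) + 69 = (2*2*(-7 + 2))*(-(5 + (-4 - 1*2))) + 69 = (2*2*(-5))*(-(5 + (-4 - 2))) + 69 = -(-20)*(5 - 6) + 69 = -(-20)*(-1) + 69 = -20*1 + 69 = -20 + 69 = 49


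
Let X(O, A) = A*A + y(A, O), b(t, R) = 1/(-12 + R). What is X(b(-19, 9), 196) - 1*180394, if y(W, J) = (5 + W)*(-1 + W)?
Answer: -102783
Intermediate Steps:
y(W, J) = (-1 + W)*(5 + W)
X(O, A) = -5 + 2*A² + 4*A (X(O, A) = A*A + (-5 + A² + 4*A) = A² + (-5 + A² + 4*A) = -5 + 2*A² + 4*A)
X(b(-19, 9), 196) - 1*180394 = (-5 + 2*196² + 4*196) - 1*180394 = (-5 + 2*38416 + 784) - 180394 = (-5 + 76832 + 784) - 180394 = 77611 - 180394 = -102783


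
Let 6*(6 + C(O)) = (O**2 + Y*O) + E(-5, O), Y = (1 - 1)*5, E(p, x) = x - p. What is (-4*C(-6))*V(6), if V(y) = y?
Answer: 4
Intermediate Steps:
Y = 0 (Y = 0*5 = 0)
C(O) = -31/6 + O/6 + O**2/6 (C(O) = -6 + ((O**2 + 0*O) + (O - 1*(-5)))/6 = -6 + ((O**2 + 0) + (O + 5))/6 = -6 + (O**2 + (5 + O))/6 = -6 + (5 + O + O**2)/6 = -6 + (5/6 + O/6 + O**2/6) = -31/6 + O/6 + O**2/6)
(-4*C(-6))*V(6) = -4*(-31/6 + (1/6)*(-6) + (1/6)*(-6)**2)*6 = -4*(-31/6 - 1 + (1/6)*36)*6 = -4*(-31/6 - 1 + 6)*6 = -4*(-1/6)*6 = (2/3)*6 = 4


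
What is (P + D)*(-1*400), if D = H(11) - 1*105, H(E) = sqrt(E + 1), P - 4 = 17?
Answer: 33600 - 800*sqrt(3) ≈ 32214.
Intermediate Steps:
P = 21 (P = 4 + 17 = 21)
H(E) = sqrt(1 + E)
D = -105 + 2*sqrt(3) (D = sqrt(1 + 11) - 1*105 = sqrt(12) - 105 = 2*sqrt(3) - 105 = -105 + 2*sqrt(3) ≈ -101.54)
(P + D)*(-1*400) = (21 + (-105 + 2*sqrt(3)))*(-1*400) = (-84 + 2*sqrt(3))*(-400) = 33600 - 800*sqrt(3)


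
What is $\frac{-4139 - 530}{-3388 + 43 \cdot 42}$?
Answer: $\frac{667}{226} \approx 2.9513$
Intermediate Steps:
$\frac{-4139 - 530}{-3388 + 43 \cdot 42} = - \frac{4669}{-3388 + 1806} = - \frac{4669}{-1582} = \left(-4669\right) \left(- \frac{1}{1582}\right) = \frac{667}{226}$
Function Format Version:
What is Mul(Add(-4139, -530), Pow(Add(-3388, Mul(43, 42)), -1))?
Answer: Rational(667, 226) ≈ 2.9513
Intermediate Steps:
Mul(Add(-4139, -530), Pow(Add(-3388, Mul(43, 42)), -1)) = Mul(-4669, Pow(Add(-3388, 1806), -1)) = Mul(-4669, Pow(-1582, -1)) = Mul(-4669, Rational(-1, 1582)) = Rational(667, 226)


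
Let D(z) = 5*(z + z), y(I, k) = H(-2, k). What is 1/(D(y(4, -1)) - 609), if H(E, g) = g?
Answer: -1/619 ≈ -0.0016155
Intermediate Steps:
y(I, k) = k
D(z) = 10*z (D(z) = 5*(2*z) = 10*z)
1/(D(y(4, -1)) - 609) = 1/(10*(-1) - 609) = 1/(-10 - 609) = 1/(-619) = -1/619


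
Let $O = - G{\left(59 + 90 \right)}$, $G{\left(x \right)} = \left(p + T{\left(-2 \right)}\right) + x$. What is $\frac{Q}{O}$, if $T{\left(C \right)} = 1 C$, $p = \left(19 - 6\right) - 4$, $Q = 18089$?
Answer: $- \frac{18089}{156} \approx -115.96$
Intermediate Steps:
$p = 9$ ($p = 13 - 4 = 9$)
$T{\left(C \right)} = C$
$G{\left(x \right)} = 7 + x$ ($G{\left(x \right)} = \left(9 - 2\right) + x = 7 + x$)
$O = -156$ ($O = - (7 + \left(59 + 90\right)) = - (7 + 149) = \left(-1\right) 156 = -156$)
$\frac{Q}{O} = \frac{18089}{-156} = 18089 \left(- \frac{1}{156}\right) = - \frac{18089}{156}$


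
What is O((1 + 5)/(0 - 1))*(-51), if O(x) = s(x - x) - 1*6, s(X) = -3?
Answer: 459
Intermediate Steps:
O(x) = -9 (O(x) = -3 - 1*6 = -3 - 6 = -9)
O((1 + 5)/(0 - 1))*(-51) = -9*(-51) = 459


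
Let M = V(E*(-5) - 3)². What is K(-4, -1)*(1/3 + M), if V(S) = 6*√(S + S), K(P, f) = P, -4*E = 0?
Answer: 2588/3 ≈ 862.67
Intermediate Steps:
E = 0 (E = -¼*0 = 0)
V(S) = 6*√2*√S (V(S) = 6*√(2*S) = 6*(√2*√S) = 6*√2*√S)
M = -216 (M = (6*√2*√(0*(-5) - 3))² = (6*√2*√(0 - 3))² = (6*√2*√(-3))² = (6*√2*(I*√3))² = (6*I*√6)² = -216)
K(-4, -1)*(1/3 + M) = -4*(1/3 - 216) = -4*(⅓ - 216) = -4*(-647/3) = 2588/3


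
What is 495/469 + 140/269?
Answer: 198815/126161 ≈ 1.5759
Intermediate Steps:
495/469 + 140/269 = 198815/126161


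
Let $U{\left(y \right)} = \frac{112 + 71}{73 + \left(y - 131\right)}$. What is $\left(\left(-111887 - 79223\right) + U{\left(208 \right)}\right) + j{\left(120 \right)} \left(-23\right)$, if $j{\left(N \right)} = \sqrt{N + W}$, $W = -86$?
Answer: $- \frac{9555439}{50} - 23 \sqrt{34} \approx -1.9124 \cdot 10^{5}$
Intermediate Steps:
$U{\left(y \right)} = \frac{183}{-58 + y}$ ($U{\left(y \right)} = \frac{183}{73 + \left(-131 + y\right)} = \frac{183}{-58 + y}$)
$j{\left(N \right)} = \sqrt{-86 + N}$ ($j{\left(N \right)} = \sqrt{N - 86} = \sqrt{-86 + N}$)
$\left(\left(-111887 - 79223\right) + U{\left(208 \right)}\right) + j{\left(120 \right)} \left(-23\right) = \left(\left(-111887 - 79223\right) + \frac{183}{-58 + 208}\right) + \sqrt{-86 + 120} \left(-23\right) = \left(-191110 + \frac{183}{150}\right) + \sqrt{34} \left(-23\right) = \left(-191110 + 183 \cdot \frac{1}{150}\right) - 23 \sqrt{34} = \left(-191110 + \frac{61}{50}\right) - 23 \sqrt{34} = - \frac{9555439}{50} - 23 \sqrt{34}$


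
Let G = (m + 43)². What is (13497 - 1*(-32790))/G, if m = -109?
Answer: 5143/484 ≈ 10.626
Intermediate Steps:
G = 4356 (G = (-109 + 43)² = (-66)² = 4356)
(13497 - 1*(-32790))/G = (13497 - 1*(-32790))/4356 = (13497 + 32790)*(1/4356) = 46287*(1/4356) = 5143/484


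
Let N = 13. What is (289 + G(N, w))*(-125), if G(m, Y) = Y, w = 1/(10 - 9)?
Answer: -36250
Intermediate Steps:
w = 1 (w = 1/1 = 1)
(289 + G(N, w))*(-125) = (289 + 1)*(-125) = 290*(-125) = -36250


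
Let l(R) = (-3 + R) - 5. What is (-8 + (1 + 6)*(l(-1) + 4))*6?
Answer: -258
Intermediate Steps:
l(R) = -8 + R
(-8 + (1 + 6)*(l(-1) + 4))*6 = (-8 + (1 + 6)*((-8 - 1) + 4))*6 = (-8 + 7*(-9 + 4))*6 = (-8 + 7*(-5))*6 = (-8 - 35)*6 = -43*6 = -258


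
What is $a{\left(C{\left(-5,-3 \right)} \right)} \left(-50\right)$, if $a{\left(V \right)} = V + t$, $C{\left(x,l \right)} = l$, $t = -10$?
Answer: $650$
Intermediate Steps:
$a{\left(V \right)} = -10 + V$ ($a{\left(V \right)} = V - 10 = -10 + V$)
$a{\left(C{\left(-5,-3 \right)} \right)} \left(-50\right) = \left(-10 - 3\right) \left(-50\right) = \left(-13\right) \left(-50\right) = 650$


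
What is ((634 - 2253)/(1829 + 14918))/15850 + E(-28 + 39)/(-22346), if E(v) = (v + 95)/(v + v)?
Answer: -3616569316/16311683087425 ≈ -0.00022172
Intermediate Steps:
E(v) = (95 + v)/(2*v) (E(v) = (95 + v)/((2*v)) = (95 + v)*(1/(2*v)) = (95 + v)/(2*v))
((634 - 2253)/(1829 + 14918))/15850 + E(-28 + 39)/(-22346) = ((634 - 2253)/(1829 + 14918))/15850 + ((95 + (-28 + 39))/(2*(-28 + 39)))/(-22346) = -1619/16747*(1/15850) + ((1/2)*(95 + 11)/11)*(-1/22346) = -1619*1/16747*(1/15850) + ((1/2)*(1/11)*106)*(-1/22346) = -1619/16747*1/15850 + (53/11)*(-1/22346) = -1619/265439950 - 53/245806 = -3616569316/16311683087425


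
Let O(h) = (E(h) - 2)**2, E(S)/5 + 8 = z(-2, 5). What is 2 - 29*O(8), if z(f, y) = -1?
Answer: -64059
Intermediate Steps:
E(S) = -45 (E(S) = -40 + 5*(-1) = -40 - 5 = -45)
O(h) = 2209 (O(h) = (-45 - 2)**2 = (-47)**2 = 2209)
2 - 29*O(8) = 2 - 29*2209 = 2 - 64061 = -64059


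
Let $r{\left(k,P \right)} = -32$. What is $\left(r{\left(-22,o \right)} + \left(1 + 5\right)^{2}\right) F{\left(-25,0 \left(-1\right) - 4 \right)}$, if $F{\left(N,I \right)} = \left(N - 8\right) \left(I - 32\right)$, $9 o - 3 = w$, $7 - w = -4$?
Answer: $4752$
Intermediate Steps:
$w = 11$ ($w = 7 - -4 = 7 + 4 = 11$)
$o = \frac{14}{9}$ ($o = \frac{1}{3} + \frac{1}{9} \cdot 11 = \frac{1}{3} + \frac{11}{9} = \frac{14}{9} \approx 1.5556$)
$F{\left(N,I \right)} = \left(-32 + I\right) \left(-8 + N\right)$ ($F{\left(N,I \right)} = \left(-8 + N\right) \left(-32 + I\right) = \left(-32 + I\right) \left(-8 + N\right)$)
$\left(r{\left(-22,o \right)} + \left(1 + 5\right)^{2}\right) F{\left(-25,0 \left(-1\right) - 4 \right)} = \left(-32 + \left(1 + 5\right)^{2}\right) \left(256 - -800 - 8 \left(0 \left(-1\right) - 4\right) + \left(0 \left(-1\right) - 4\right) \left(-25\right)\right) = \left(-32 + 6^{2}\right) \left(256 + 800 - 8 \left(0 - 4\right) + \left(0 - 4\right) \left(-25\right)\right) = \left(-32 + 36\right) \left(256 + 800 - -32 - -100\right) = 4 \left(256 + 800 + 32 + 100\right) = 4 \cdot 1188 = 4752$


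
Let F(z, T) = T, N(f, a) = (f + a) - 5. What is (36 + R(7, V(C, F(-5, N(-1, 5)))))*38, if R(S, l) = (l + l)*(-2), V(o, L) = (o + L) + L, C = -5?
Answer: 2432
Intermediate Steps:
N(f, a) = -5 + a + f (N(f, a) = (a + f) - 5 = -5 + a + f)
V(o, L) = o + 2*L (V(o, L) = (L + o) + L = o + 2*L)
R(S, l) = -4*l (R(S, l) = (2*l)*(-2) = -4*l)
(36 + R(7, V(C, F(-5, N(-1, 5)))))*38 = (36 - 4*(-5 + 2*(-5 + 5 - 1)))*38 = (36 - 4*(-5 + 2*(-1)))*38 = (36 - 4*(-5 - 2))*38 = (36 - 4*(-7))*38 = (36 + 28)*38 = 64*38 = 2432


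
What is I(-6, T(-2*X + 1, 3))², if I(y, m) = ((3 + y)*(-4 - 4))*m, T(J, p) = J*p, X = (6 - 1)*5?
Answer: 12446784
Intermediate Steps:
X = 25 (X = 5*5 = 25)
I(y, m) = m*(-24 - 8*y) (I(y, m) = ((3 + y)*(-8))*m = (-24 - 8*y)*m = m*(-24 - 8*y))
I(-6, T(-2*X + 1, 3))² = (-8*(-2*25 + 1)*3*(3 - 6))² = (-8*(-50 + 1)*3*(-3))² = (-8*(-49*3)*(-3))² = (-8*(-147)*(-3))² = (-3528)² = 12446784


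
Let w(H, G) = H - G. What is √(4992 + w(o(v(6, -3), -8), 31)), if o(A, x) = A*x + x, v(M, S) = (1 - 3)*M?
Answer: 3*√561 ≈ 71.056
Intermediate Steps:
v(M, S) = -2*M
o(A, x) = x + A*x
√(4992 + w(o(v(6, -3), -8), 31)) = √(4992 + (-8*(1 - 2*6) - 1*31)) = √(4992 + (-8*(1 - 12) - 31)) = √(4992 + (-8*(-11) - 31)) = √(4992 + (88 - 31)) = √(4992 + 57) = √5049 = 3*√561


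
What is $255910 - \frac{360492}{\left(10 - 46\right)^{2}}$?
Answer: $\frac{27608239}{108} \approx 2.5563 \cdot 10^{5}$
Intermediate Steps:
$255910 - \frac{360492}{\left(10 - 46\right)^{2}} = 255910 - \frac{360492}{\left(-36\right)^{2}} = 255910 - \frac{360492}{1296} = 255910 - 360492 \cdot \frac{1}{1296} = 255910 - \frac{30041}{108} = \frac{27608239}{108}$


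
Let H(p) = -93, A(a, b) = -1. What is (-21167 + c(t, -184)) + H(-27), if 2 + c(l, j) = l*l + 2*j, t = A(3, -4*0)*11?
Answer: -21509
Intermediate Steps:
t = -11 (t = -1*11 = -11)
c(l, j) = -2 + l² + 2*j (c(l, j) = -2 + (l*l + 2*j) = -2 + (l² + 2*j) = -2 + l² + 2*j)
(-21167 + c(t, -184)) + H(-27) = (-21167 + (-2 + (-11)² + 2*(-184))) - 93 = (-21167 + (-2 + 121 - 368)) - 93 = (-21167 - 249) - 93 = -21416 - 93 = -21509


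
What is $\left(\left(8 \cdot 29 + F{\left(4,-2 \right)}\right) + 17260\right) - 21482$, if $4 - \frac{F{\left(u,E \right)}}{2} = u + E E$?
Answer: $-3998$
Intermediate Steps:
$F{\left(u,E \right)} = 8 - 2 u - 2 E^{2}$ ($F{\left(u,E \right)} = 8 - 2 \left(u + E E\right) = 8 - 2 \left(u + E^{2}\right) = 8 - \left(2 u + 2 E^{2}\right) = 8 - 2 u - 2 E^{2}$)
$\left(\left(8 \cdot 29 + F{\left(4,-2 \right)}\right) + 17260\right) - 21482 = \left(\left(8 \cdot 29 - 8\right) + 17260\right) - 21482 = \left(\left(232 - 8\right) + 17260\right) - 21482 = \left(224 + 17260\right) - 21482 = 17484 - 21482 = -3998$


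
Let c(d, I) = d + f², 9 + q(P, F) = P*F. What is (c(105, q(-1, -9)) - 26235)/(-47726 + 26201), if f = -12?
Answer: 8662/7175 ≈ 1.2072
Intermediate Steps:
q(P, F) = -9 + F*P (q(P, F) = -9 + P*F = -9 + F*P)
c(d, I) = 144 + d (c(d, I) = d + (-12)² = d + 144 = 144 + d)
(c(105, q(-1, -9)) - 26235)/(-47726 + 26201) = ((144 + 105) - 26235)/(-47726 + 26201) = (249 - 26235)/(-21525) = -25986*(-1/21525) = 8662/7175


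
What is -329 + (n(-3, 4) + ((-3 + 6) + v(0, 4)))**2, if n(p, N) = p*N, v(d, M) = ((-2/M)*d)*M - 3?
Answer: -185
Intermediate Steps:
v(d, M) = -3 - 2*d (v(d, M) = (-2*d/M)*M - 3 = -2*d - 3 = -3 - 2*d)
n(p, N) = N*p
-329 + (n(-3, 4) + ((-3 + 6) + v(0, 4)))**2 = -329 + (4*(-3) + ((-3 + 6) + (-3 - 2*0)))**2 = -329 + (-12 + (3 + (-3 + 0)))**2 = -329 + (-12 + (3 - 3))**2 = -329 + (-12 + 0)**2 = -329 + (-12)**2 = -329 + 144 = -185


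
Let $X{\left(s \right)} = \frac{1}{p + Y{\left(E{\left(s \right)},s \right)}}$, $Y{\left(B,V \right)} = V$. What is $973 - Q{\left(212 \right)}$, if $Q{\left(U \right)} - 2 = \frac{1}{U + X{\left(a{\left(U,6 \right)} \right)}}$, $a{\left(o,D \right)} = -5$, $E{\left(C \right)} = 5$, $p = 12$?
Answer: $\frac{1441928}{1485} \approx 971.0$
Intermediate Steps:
$X{\left(s \right)} = \frac{1}{12 + s}$
$Q{\left(U \right)} = 2 + \frac{1}{\frac{1}{7} + U}$ ($Q{\left(U \right)} = 2 + \frac{1}{U + \frac{1}{12 - 5}} = 2 + \frac{1}{U + \frac{1}{7}} = 2 + \frac{1}{\frac{1}{7} + U}$)
$973 - Q{\left(212 \right)} = 973 - \frac{9 + 14 \cdot 212}{1 + 7 \cdot 212} = 973 - \frac{9 + 2968}{1 + 1484} = 973 - \frac{1}{1485} \cdot 2977 = 973 - \frac{2977}{1485} = \frac{1441928}{1485}$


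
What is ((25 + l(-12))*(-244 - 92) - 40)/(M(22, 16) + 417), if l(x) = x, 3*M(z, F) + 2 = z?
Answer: -13224/1271 ≈ -10.404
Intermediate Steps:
M(z, F) = -⅔ + z/3
((25 + l(-12))*(-244 - 92) - 40)/(M(22, 16) + 417) = ((25 - 12)*(-244 - 92) - 40)/((-⅔ + (⅓)*22) + 417) = (13*(-336) - 40)/((-⅔ + 22/3) + 417) = (-4368 - 40)/(20/3 + 417) = -4408/1271/3 = -4408*3/1271 = -13224/1271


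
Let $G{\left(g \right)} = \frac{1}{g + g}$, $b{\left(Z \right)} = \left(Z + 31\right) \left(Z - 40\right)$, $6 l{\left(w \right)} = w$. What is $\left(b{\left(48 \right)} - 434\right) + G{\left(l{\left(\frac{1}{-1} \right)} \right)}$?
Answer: $195$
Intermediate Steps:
$l{\left(w \right)} = \frac{w}{6}$
$b{\left(Z \right)} = \left(-40 + Z\right) \left(31 + Z\right)$ ($b{\left(Z \right)} = \left(31 + Z\right) \left(-40 + Z\right) = \left(-40 + Z\right) \left(31 + Z\right)$)
$G{\left(g \right)} = \frac{1}{2 g}$
$\left(b{\left(48 \right)} - 434\right) + G{\left(l{\left(\frac{1}{-1} \right)} \right)} = \left(\left(-1240 + 48^{2} - 432\right) - 434\right) + \frac{1}{2 \frac{1}{6 \left(-1\right)}} = \left(\left(-1240 + 2304 - 432\right) - 434\right) + \frac{1}{2 \cdot \frac{1}{6} \left(-1\right)} = \left(632 - 434\right) + \frac{1}{2 \left(- \frac{1}{6}\right)} = 198 + \frac{1}{2} \left(-6\right) = 198 - 3 = 195$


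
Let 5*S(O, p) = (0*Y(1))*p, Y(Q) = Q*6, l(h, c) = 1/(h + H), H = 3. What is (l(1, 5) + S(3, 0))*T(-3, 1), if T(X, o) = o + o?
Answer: ½ ≈ 0.50000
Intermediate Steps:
l(h, c) = 1/(3 + h) (l(h, c) = 1/(h + 3) = 1/(3 + h))
Y(Q) = 6*Q
T(X, o) = 2*o
S(O, p) = 0 (S(O, p) = ((0*(6*1))*p)/5 = ((0*6)*p)/5 = (0*p)/5 = (⅕)*0 = 0)
(l(1, 5) + S(3, 0))*T(-3, 1) = (1/(3 + 1) + 0)*(2*1) = (1/4 + 0)*2 = (¼ + 0)*2 = (¼)*2 = ½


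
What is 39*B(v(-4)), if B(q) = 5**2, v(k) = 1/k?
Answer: 975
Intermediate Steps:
B(q) = 25
39*B(v(-4)) = 39*25 = 975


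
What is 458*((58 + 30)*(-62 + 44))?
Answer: -725472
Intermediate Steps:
458*((58 + 30)*(-62 + 44)) = 458*(88*(-18)) = 458*(-1584) = -725472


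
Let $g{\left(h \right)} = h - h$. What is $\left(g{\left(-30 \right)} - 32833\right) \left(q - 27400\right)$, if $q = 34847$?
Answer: $-244507351$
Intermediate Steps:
$g{\left(h \right)} = 0$
$\left(g{\left(-30 \right)} - 32833\right) \left(q - 27400\right) = \left(0 - 32833\right) \left(34847 - 27400\right) = \left(-32833\right) 7447 = -244507351$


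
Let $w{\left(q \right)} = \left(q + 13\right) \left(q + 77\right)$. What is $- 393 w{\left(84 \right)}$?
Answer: $-6137481$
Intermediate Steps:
$w{\left(q \right)} = \left(13 + q\right) \left(77 + q\right)$
$- 393 w{\left(84 \right)} = - 393 \left(1001 + 84^{2} + 90 \cdot 84\right) = - 393 \left(1001 + 7056 + 7560\right) = \left(-393\right) 15617 = -6137481$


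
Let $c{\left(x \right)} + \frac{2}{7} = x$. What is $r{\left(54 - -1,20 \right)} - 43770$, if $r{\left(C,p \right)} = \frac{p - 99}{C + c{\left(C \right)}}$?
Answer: $- \frac{33615913}{768} \approx -43771.0$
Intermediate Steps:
$c{\left(x \right)} = - \frac{2}{7} + x$
$r{\left(C,p \right)} = \frac{-99 + p}{- \frac{2}{7} + 2 C}$ ($r{\left(C,p \right)} = \frac{p - 99}{C + \left(- \frac{2}{7} + C\right)} = \frac{-99 + p}{- \frac{2}{7} + 2 C}$)
$r{\left(54 - -1,20 \right)} - 43770 = \frac{7 \left(-99 + 20\right)}{2 \left(-1 + 7 \left(54 - -1\right)\right)} - 43770 = \frac{7}{2} \frac{1}{-1 + 7 \left(54 + 1\right)} \left(-79\right) - 43770 = \frac{7}{2} \frac{1}{-1 + 7 \cdot 55} \left(-79\right) - 43770 = \frac{7}{2} \frac{1}{-1 + 385} \left(-79\right) - 43770 = \frac{7}{2} \cdot \frac{1}{384} \left(-79\right) - 43770 = - \frac{553}{768} - 43770 = - \frac{33615913}{768}$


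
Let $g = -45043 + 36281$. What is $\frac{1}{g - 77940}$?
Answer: $- \frac{1}{86702} \approx -1.1534 \cdot 10^{-5}$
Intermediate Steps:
$g = -8762$
$\frac{1}{g - 77940} = \frac{1}{-8762 - 77940} = \frac{1}{-86702} = - \frac{1}{86702}$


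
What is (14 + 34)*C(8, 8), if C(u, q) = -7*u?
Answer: -2688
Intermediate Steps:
(14 + 34)*C(8, 8) = (14 + 34)*(-7*8) = 48*(-56) = -2688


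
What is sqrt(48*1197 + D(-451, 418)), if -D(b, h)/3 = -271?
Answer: sqrt(58269) ≈ 241.39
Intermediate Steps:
D(b, h) = 813 (D(b, h) = -3*(-271) = 813)
sqrt(48*1197 + D(-451, 418)) = sqrt(48*1197 + 813) = sqrt(57456 + 813) = sqrt(58269)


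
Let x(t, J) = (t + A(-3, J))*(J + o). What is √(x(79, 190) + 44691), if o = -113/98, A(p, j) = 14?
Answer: √12201738/14 ≈ 249.51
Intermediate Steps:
o = -113/98 (o = -113*1/98 = -113/98 ≈ -1.1531)
x(t, J) = (14 + t)*(-113/98 + J) (x(t, J) = (t + 14)*(J - 113/98) = (14 + t)*(-113/98 + J))
√(x(79, 190) + 44691) = √((-113/7 + 14*190 - 113/98*79 + 190*79) + 44691) = √((-113/7 + 2660 - 8927/98 + 15010) + 44691) = √(1721151/98 + 44691) = √(6100869/98) = √12201738/14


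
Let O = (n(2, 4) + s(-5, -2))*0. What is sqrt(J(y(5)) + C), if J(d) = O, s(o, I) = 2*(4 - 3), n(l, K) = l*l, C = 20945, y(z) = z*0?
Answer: sqrt(20945) ≈ 144.72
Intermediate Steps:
y(z) = 0
n(l, K) = l**2
s(o, I) = 2 (s(o, I) = 2*1 = 2)
O = 0 (O = (2**2 + 2)*0 = (4 + 2)*0 = 6*0 = 0)
J(d) = 0
sqrt(J(y(5)) + C) = sqrt(0 + 20945) = sqrt(20945)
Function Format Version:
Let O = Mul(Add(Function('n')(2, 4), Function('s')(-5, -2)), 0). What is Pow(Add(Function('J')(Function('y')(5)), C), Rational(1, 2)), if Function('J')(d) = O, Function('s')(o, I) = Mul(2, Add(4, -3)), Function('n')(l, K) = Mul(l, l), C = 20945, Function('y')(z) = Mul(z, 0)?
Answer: Pow(20945, Rational(1, 2)) ≈ 144.72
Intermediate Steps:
Function('y')(z) = 0
Function('n')(l, K) = Pow(l, 2)
Function('s')(o, I) = 2 (Function('s')(o, I) = Mul(2, 1) = 2)
O = 0 (O = Mul(Add(Pow(2, 2), 2), 0) = Mul(Add(4, 2), 0) = Mul(6, 0) = 0)
Function('J')(d) = 0
Pow(Add(Function('J')(Function('y')(5)), C), Rational(1, 2)) = Pow(Add(0, 20945), Rational(1, 2)) = Pow(20945, Rational(1, 2))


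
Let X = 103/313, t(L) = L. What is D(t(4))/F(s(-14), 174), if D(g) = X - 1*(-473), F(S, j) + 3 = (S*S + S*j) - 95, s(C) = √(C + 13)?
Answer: -1629672/1393789 - 2864272*I/1393789 ≈ -1.1692 - 2.055*I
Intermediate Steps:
s(C) = √(13 + C)
X = 103/313 (X = 103*(1/313) = 103/313 ≈ 0.32907)
F(S, j) = -98 + S² + S*j (F(S, j) = -3 + ((S*S + S*j) - 95) = -3 + ((S² + S*j) - 95) = -3 + (-95 + S² + S*j) = -98 + S² + S*j)
D(g) = 148152/313 (D(g) = 103/313 - 1*(-473) = 103/313 + 473 = 148152/313)
D(t(4))/F(s(-14), 174) = 148152/(313*(-98 + (√(13 - 14))² + √(13 - 14)*174)) = 148152/(313*(-98 + (√(-1))² + √(-1)*174)) = 148152/(313*(-98 + I² + I*174)) = 148152/(313*(-98 - 1 + 174*I)) = 148152/(313*(-99 + 174*I)) = 148152*((-99 - 174*I)/40077)/313 = 49384*(-99 - 174*I)/4181367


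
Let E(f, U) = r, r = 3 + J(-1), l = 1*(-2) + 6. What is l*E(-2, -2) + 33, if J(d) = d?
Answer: 41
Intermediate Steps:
l = 4 (l = -2 + 6 = 4)
r = 2 (r = 3 - 1 = 2)
E(f, U) = 2
l*E(-2, -2) + 33 = 4*2 + 33 = 8 + 33 = 41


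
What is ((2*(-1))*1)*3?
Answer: -6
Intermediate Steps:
((2*(-1))*1)*3 = -2*1*3 = -2*3 = -6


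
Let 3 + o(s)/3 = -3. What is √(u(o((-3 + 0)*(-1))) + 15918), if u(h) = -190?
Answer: 4*√983 ≈ 125.41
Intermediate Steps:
o(s) = -18 (o(s) = -9 + 3*(-3) = -9 - 9 = -18)
√(u(o((-3 + 0)*(-1))) + 15918) = √(-190 + 15918) = √15728 = 4*√983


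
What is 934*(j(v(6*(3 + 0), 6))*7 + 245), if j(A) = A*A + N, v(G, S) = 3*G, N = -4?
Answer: 19267486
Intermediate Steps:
j(A) = -4 + A² (j(A) = A*A - 4 = A² - 4 = -4 + A²)
934*(j(v(6*(3 + 0), 6))*7 + 245) = 934*((-4 + (3*(6*(3 + 0)))²)*7 + 245) = 934*((-4 + (3*(6*3))²)*7 + 245) = 934*((-4 + (3*18)²)*7 + 245) = 934*((-4 + 54²)*7 + 245) = 934*((-4 + 2916)*7 + 245) = 934*(2912*7 + 245) = 934*(20384 + 245) = 934*20629 = 19267486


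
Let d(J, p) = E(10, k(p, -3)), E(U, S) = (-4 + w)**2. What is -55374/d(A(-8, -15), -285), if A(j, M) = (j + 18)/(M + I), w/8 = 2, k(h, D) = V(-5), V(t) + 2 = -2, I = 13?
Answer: -9229/24 ≈ -384.54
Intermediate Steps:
V(t) = -4 (V(t) = -2 - 2 = -4)
k(h, D) = -4
w = 16 (w = 8*2 = 16)
E(U, S) = 144 (E(U, S) = (-4 + 16)**2 = 12**2 = 144)
A(j, M) = (18 + j)/(13 + M) (A(j, M) = (j + 18)/(M + 13) = (18 + j)/(13 + M))
d(J, p) = 144
-55374/d(A(-8, -15), -285) = -55374/144 = -55374*1/144 = -9229/24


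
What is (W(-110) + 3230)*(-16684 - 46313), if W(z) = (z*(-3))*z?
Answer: 2083310790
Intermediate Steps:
W(z) = -3*z² (W(z) = (-3*z)*z = -3*z²)
(W(-110) + 3230)*(-16684 - 46313) = (-3*(-110)² + 3230)*(-16684 - 46313) = (-3*12100 + 3230)*(-62997) = (-36300 + 3230)*(-62997) = -33070*(-62997) = 2083310790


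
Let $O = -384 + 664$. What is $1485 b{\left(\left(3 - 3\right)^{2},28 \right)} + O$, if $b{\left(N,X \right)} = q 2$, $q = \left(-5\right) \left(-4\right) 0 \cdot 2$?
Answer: $280$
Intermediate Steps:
$q = 0$ ($q = 20 \cdot 0 = 0$)
$b{\left(N,X \right)} = 0$ ($b{\left(N,X \right)} = 0 \cdot 2 = 0$)
$O = 280$
$1485 b{\left(\left(3 - 3\right)^{2},28 \right)} + O = 1485 \cdot 0 + 280 = 0 + 280 = 280$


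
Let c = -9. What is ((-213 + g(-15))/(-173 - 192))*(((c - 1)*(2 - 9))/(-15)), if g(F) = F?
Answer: -1064/365 ≈ -2.9151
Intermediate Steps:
((-213 + g(-15))/(-173 - 192))*(((c - 1)*(2 - 9))/(-15)) = ((-213 - 15)/(-173 - 192))*(((-9 - 1)*(2 - 9))/(-15)) = (-228/(-365))*(-10*(-7)*(-1/15)) = (-228*(-1/365))*(70*(-1/15)) = (228/365)*(-14/3) = -1064/365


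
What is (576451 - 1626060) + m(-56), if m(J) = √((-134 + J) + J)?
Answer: -1049609 + I*√246 ≈ -1.0496e+6 + 15.684*I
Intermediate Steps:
m(J) = √(-134 + 2*J)
(576451 - 1626060) + m(-56) = (576451 - 1626060) + √(-134 + 2*(-56)) = -1049609 + √(-134 - 112) = -1049609 + √(-246) = -1049609 + I*√246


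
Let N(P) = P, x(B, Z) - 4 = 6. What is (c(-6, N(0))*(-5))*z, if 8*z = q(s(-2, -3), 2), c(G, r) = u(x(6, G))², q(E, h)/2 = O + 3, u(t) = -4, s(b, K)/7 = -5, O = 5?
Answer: -160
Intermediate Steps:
s(b, K) = -35 (s(b, K) = 7*(-5) = -35)
x(B, Z) = 10 (x(B, Z) = 4 + 6 = 10)
q(E, h) = 16 (q(E, h) = 2*(5 + 3) = 2*8 = 16)
c(G, r) = 16 (c(G, r) = (-4)² = 16)
z = 2 (z = (⅛)*16 = 2)
(c(-6, N(0))*(-5))*z = (16*(-5))*2 = -80*2 = -160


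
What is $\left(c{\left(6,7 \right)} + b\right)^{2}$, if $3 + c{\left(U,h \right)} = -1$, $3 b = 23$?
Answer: $\frac{121}{9} \approx 13.444$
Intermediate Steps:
$b = \frac{23}{3}$ ($b = \frac{1}{3} \cdot 23 = \frac{23}{3} \approx 7.6667$)
$c{\left(U,h \right)} = -4$ ($c{\left(U,h \right)} = -3 - 1 = -4$)
$\left(c{\left(6,7 \right)} + b\right)^{2} = \left(-4 + \frac{23}{3}\right)^{2} = \left(\frac{11}{3}\right)^{2} = \frac{121}{9}$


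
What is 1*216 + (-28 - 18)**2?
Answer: 2332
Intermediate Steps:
1*216 + (-28 - 18)**2 = 216 + (-46)**2 = 216 + 2116 = 2332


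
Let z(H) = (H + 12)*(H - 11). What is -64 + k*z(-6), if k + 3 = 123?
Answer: -12304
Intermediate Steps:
k = 120 (k = -3 + 123 = 120)
z(H) = (-11 + H)*(12 + H) (z(H) = (12 + H)*(-11 + H) = (-11 + H)*(12 + H))
-64 + k*z(-6) = -64 + 120*(-132 - 6 + (-6)²) = -64 + 120*(-132 - 6 + 36) = -64 + 120*(-102) = -64 - 12240 = -12304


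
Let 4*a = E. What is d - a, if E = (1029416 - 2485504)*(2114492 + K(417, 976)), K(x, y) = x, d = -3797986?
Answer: 769869606012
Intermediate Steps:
E = -3079493615992 (E = (1029416 - 2485504)*(2114492 + 417) = -1456088*2114909 = -3079493615992)
a = -769873403998 (a = (¼)*(-3079493615992) = -769873403998)
d - a = -3797986 - 1*(-769873403998) = -3797986 + 769873403998 = 769869606012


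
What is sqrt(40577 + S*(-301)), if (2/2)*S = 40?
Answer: sqrt(28537) ≈ 168.93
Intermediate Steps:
S = 40
sqrt(40577 + S*(-301)) = sqrt(40577 + 40*(-301)) = sqrt(40577 - 12040) = sqrt(28537)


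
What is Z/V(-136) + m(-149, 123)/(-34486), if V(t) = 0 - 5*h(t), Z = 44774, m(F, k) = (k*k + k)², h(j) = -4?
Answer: -777098479/172430 ≈ -4506.8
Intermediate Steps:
m(F, k) = (k + k²)² (m(F, k) = (k² + k)² = (k + k²)²)
V(t) = 20 (V(t) = 0 - 5*(-4) = 0 + 20 = 20)
Z/V(-136) + m(-149, 123)/(-34486) = 44774/20 + (123²*(1 + 123)²)/(-34486) = 44774*(1/20) + (15129*124²)*(-1/34486) = 22387/10 + (15129*15376)*(-1/34486) = 22387/10 + 232623504*(-1/34486) = 22387/10 - 116311752/17243 = -777098479/172430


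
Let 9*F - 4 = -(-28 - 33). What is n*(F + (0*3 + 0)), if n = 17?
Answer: 1105/9 ≈ 122.78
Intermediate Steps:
F = 65/9 (F = 4/9 + (-(-28 - 33))/9 = 4/9 + (-1*(-61))/9 = 4/9 + (⅑)*61 = 4/9 + 61/9 = 65/9 ≈ 7.2222)
n*(F + (0*3 + 0)) = 17*(65/9 + (0*3 + 0)) = 17*(65/9 + (0 + 0)) = 17*(65/9 + 0) = 17*(65/9) = 1105/9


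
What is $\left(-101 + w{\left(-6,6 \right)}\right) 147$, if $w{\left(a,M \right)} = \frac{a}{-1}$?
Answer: $-13965$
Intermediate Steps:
$w{\left(a,M \right)} = - a$ ($w{\left(a,M \right)} = a \left(-1\right) = - a$)
$\left(-101 + w{\left(-6,6 \right)}\right) 147 = \left(-101 - -6\right) 147 = \left(-101 + 6\right) 147 = \left(-95\right) 147 = -13965$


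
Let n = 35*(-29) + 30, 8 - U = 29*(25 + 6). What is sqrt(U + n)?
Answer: 2*I*sqrt(469) ≈ 43.313*I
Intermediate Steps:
U = -891 (U = 8 - 29*(25 + 6) = 8 - 29*31 = 8 - 1*899 = 8 - 899 = -891)
n = -985 (n = -1015 + 30 = -985)
sqrt(U + n) = sqrt(-891 - 985) = sqrt(-1876) = 2*I*sqrt(469)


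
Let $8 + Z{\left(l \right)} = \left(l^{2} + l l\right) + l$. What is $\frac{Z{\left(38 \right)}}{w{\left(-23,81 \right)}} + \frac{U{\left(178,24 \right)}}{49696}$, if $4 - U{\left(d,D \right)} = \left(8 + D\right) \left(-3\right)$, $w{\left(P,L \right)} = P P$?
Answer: $\frac{36266457}{6572296} \approx 5.5181$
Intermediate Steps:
$w{\left(P,L \right)} = P^{2}$
$Z{\left(l \right)} = -8 + l + 2 l^{2}$ ($Z{\left(l \right)} = -8 + \left(\left(l^{2} + l l\right) + l\right) = -8 + \left(\left(l^{2} + l^{2}\right) + l\right) = -8 + \left(2 l^{2} + l\right) = -8 + \left(l + 2 l^{2}\right) = -8 + l + 2 l^{2}$)
$U{\left(d,D \right)} = 28 + 3 D$ ($U{\left(d,D \right)} = 4 - \left(8 + D\right) \left(-3\right) = 4 - \left(-24 - 3 D\right) = 4 + \left(24 + 3 D\right) = 28 + 3 D$)
$\frac{Z{\left(38 \right)}}{w{\left(-23,81 \right)}} + \frac{U{\left(178,24 \right)}}{49696} = \frac{-8 + 38 + 2 \cdot 38^{2}}{\left(-23\right)^{2}} + \frac{28 + 3 \cdot 24}{49696} = \frac{-8 + 38 + 2 \cdot 1444}{529} + \left(28 + 72\right) \frac{1}{49696} = \left(-8 + 38 + 2888\right) \frac{1}{529} + 100 \cdot \frac{1}{49696} = 2918 \cdot \frac{1}{529} + \frac{25}{12424} = \frac{2918}{529} + \frac{25}{12424} = \frac{36266457}{6572296}$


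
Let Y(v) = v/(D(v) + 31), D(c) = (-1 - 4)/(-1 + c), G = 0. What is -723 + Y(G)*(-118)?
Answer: -723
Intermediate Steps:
D(c) = -5/(-1 + c)
Y(v) = v/(31 - 5/(-1 + v)) (Y(v) = v/(-5/(-1 + v) + 31) = v/(31 - 5/(-1 + v)))
-723 + Y(G)*(-118) = -723 + (0*(-1 + 0)/(-36 + 31*0))*(-118) = -723 + (0*(-1)/(-36 + 0))*(-118) = -723 + (0*(-1)/(-36))*(-118) = -723 + (0*(-1/36)*(-1))*(-118) = -723 + 0*(-118) = -723 + 0 = -723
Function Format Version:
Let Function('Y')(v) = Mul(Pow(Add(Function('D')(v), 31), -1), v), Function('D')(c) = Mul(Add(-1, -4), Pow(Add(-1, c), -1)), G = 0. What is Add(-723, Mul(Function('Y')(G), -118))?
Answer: -723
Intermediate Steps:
Function('D')(c) = Mul(-5, Pow(Add(-1, c), -1))
Function('Y')(v) = Mul(v, Pow(Add(31, Mul(-5, Pow(Add(-1, v), -1))), -1)) (Function('Y')(v) = Mul(Pow(Add(Mul(-5, Pow(Add(-1, v), -1)), 31), -1), v) = Mul(Pow(Add(31, Mul(-5, Pow(Add(-1, v), -1))), -1), v) = Mul(v, Pow(Add(31, Mul(-5, Pow(Add(-1, v), -1))), -1)))
Add(-723, Mul(Function('Y')(G), -118)) = Add(-723, Mul(Mul(0, Pow(Add(-36, Mul(31, 0)), -1), Add(-1, 0)), -118)) = Add(-723, Mul(Mul(0, Pow(Add(-36, 0), -1), -1), -118)) = Add(-723, Mul(Mul(0, Pow(-36, -1), -1), -118)) = Add(-723, Mul(Mul(0, Rational(-1, 36), -1), -118)) = Add(-723, Mul(0, -118)) = Add(-723, 0) = -723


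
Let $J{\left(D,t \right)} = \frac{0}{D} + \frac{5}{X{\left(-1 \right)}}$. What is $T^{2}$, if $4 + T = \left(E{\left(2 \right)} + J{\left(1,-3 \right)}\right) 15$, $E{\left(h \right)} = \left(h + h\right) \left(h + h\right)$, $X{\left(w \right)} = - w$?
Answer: $96721$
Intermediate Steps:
$J{\left(D,t \right)} = 5$ ($J{\left(D,t \right)} = \frac{0}{D} + \frac{5}{\left(-1\right) \left(-1\right)} = 0 + \frac{5}{1} = 0 + 5 \cdot 1 = 0 + 5 = 5$)
$E{\left(h \right)} = 4 h^{2}$ ($E{\left(h \right)} = 2 h 2 h = 4 h^{2}$)
$T = 311$ ($T = -4 + \left(4 \cdot 2^{2} + 5\right) 15 = -4 + \left(4 \cdot 4 + 5\right) 15 = -4 + \left(16 + 5\right) 15 = -4 + 21 \cdot 15 = -4 + 315 = 311$)
$T^{2} = 311^{2} = 96721$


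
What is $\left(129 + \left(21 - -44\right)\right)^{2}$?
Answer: $37636$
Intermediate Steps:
$\left(129 + \left(21 - -44\right)\right)^{2} = \left(129 + \left(21 + 44\right)\right)^{2} = \left(129 + 65\right)^{2} = 194^{2} = 37636$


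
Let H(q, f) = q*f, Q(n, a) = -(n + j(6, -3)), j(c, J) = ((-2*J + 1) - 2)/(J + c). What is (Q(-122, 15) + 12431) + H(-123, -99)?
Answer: 74185/3 ≈ 24728.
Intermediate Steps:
j(c, J) = (-1 - 2*J)/(J + c) (j(c, J) = ((1 - 2*J) - 2)/(J + c) = (-1 - 2*J)/(J + c))
Q(n, a) = -5/3 - n (Q(n, a) = -(n + (-1 - 2*(-3))/(-3 + 6)) = -(n + (-1 + 6)/3) = -(n + (1/3)*5) = -(n + 5/3) = -(5/3 + n) = -5/3 - n)
H(q, f) = f*q
(Q(-122, 15) + 12431) + H(-123, -99) = ((-5/3 - 1*(-122)) + 12431) - 99*(-123) = ((-5/3 + 122) + 12431) + 12177 = (361/3 + 12431) + 12177 = 37654/3 + 12177 = 74185/3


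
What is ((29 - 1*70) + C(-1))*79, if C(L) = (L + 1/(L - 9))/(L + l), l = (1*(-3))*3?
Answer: -323031/100 ≈ -3230.3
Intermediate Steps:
l = -9 (l = -3*3 = -9)
C(L) = (L + 1/(-9 + L))/(-9 + L) (C(L) = (L + 1/(L - 9))/(L - 9) = (L + 1/(-9 + L))/(-9 + L))
((29 - 1*70) + C(-1))*79 = ((29 - 1*70) + (1 + (-1)**2 - 9*(-1))/(81 + (-1)**2 - 18*(-1)))*79 = ((29 - 70) + (1 + 1 + 9)/(81 + 1 + 18))*79 = (-41 + 11/100)*79 = -4089/100*79 = -323031/100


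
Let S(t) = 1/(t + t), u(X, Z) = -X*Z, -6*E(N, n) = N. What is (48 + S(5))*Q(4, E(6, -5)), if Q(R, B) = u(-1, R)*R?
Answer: 3848/5 ≈ 769.60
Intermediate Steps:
E(N, n) = -N/6
u(X, Z) = -X*Z
S(t) = 1/(2*t)
Q(R, B) = R² (Q(R, B) = (-1*(-1)*R)*R = R*R = R²)
(48 + S(5))*Q(4, E(6, -5)) = (48 + (½)/5)*4² = (48 + (½)*(⅕))*16 = (48 + ⅒)*16 = (481/10)*16 = 3848/5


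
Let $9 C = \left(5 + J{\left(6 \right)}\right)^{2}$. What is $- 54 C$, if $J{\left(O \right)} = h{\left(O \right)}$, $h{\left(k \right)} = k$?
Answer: $-726$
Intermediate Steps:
$J{\left(O \right)} = O$
$C = \frac{121}{9}$ ($C = \frac{\left(5 + 6\right)^{2}}{9} = \frac{11^{2}}{9} = \frac{1}{9} \cdot 121 = \frac{121}{9} \approx 13.444$)
$- 54 C = \left(-54\right) \frac{121}{9} = -726$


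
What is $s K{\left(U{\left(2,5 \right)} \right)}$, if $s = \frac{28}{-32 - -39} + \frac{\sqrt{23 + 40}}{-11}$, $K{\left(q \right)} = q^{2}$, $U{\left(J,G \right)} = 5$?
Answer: $100 - \frac{75 \sqrt{7}}{11} \approx 81.961$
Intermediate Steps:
$s = 4 - \frac{3 \sqrt{7}}{11}$ ($s = \frac{28}{-32 + 39} + \sqrt{63} \left(- \frac{1}{11}\right) = \frac{28}{7} + 3 \sqrt{7} \left(- \frac{1}{11}\right) = 28 \cdot \frac{1}{7} - \frac{3 \sqrt{7}}{11} = 4 - \frac{3 \sqrt{7}}{11} \approx 3.2784$)
$s K{\left(U{\left(2,5 \right)} \right)} = \left(4 - \frac{3 \sqrt{7}}{11}\right) 5^{2} = \left(4 - \frac{3 \sqrt{7}}{11}\right) 25 = 100 - \frac{75 \sqrt{7}}{11}$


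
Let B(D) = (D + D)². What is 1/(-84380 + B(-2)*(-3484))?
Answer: -1/140124 ≈ -7.1365e-6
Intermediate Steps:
B(D) = 4*D² (B(D) = (2*D)² = 4*D²)
1/(-84380 + B(-2)*(-3484)) = 1/(-84380 + (4*(-2)²)*(-3484)) = 1/(-84380 + (4*4)*(-3484)) = 1/(-84380 + 16*(-3484)) = 1/(-84380 - 55744) = 1/(-140124) = -1/140124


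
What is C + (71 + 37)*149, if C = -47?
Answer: 16045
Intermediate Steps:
C + (71 + 37)*149 = -47 + (71 + 37)*149 = -47 + 108*149 = -47 + 16092 = 16045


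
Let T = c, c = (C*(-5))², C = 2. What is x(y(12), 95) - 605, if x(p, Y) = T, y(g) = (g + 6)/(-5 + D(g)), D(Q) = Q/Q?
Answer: -505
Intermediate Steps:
D(Q) = 1
y(g) = -3/2 - g/4 (y(g) = (g + 6)/(-5 + 1) = (6 + g)/(-4) = (6 + g)*(-¼) = -3/2 - g/4)
c = 100 (c = (2*(-5))² = (-10)² = 100)
T = 100
x(p, Y) = 100
x(y(12), 95) - 605 = 100 - 605 = -505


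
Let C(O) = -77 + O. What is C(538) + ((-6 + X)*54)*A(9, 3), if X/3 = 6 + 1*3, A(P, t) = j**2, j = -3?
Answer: 10667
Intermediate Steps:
A(P, t) = 9 (A(P, t) = (-3)**2 = 9)
X = 27 (X = 3*(6 + 1*3) = 3*(6 + 3) = 3*9 = 27)
C(538) + ((-6 + X)*54)*A(9, 3) = (-77 + 538) + ((-6 + 27)*54)*9 = 461 + (21*54)*9 = 461 + 1134*9 = 461 + 10206 = 10667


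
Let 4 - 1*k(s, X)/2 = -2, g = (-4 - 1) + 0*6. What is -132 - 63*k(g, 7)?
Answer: -888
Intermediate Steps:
g = -5 (g = -5 + 0 = -5)
k(s, X) = 12 (k(s, X) = 8 - 2*(-2) = 8 + 4 = 12)
-132 - 63*k(g, 7) = -132 - 63*12 = -132 - 756 = -888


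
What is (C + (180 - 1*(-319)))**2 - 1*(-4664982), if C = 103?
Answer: 5027386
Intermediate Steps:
(C + (180 - 1*(-319)))**2 - 1*(-4664982) = (103 + (180 - 1*(-319)))**2 - 1*(-4664982) = (103 + (180 + 319))**2 + 4664982 = (103 + 499)**2 + 4664982 = 602**2 + 4664982 = 362404 + 4664982 = 5027386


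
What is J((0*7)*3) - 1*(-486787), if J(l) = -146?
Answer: 486641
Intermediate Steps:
J((0*7)*3) - 1*(-486787) = -146 - 1*(-486787) = -146 + 486787 = 486641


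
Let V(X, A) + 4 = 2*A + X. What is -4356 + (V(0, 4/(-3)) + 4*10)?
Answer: -12968/3 ≈ -4322.7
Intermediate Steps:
V(X, A) = -4 + X + 2*A (V(X, A) = -4 + (2*A + X) = -4 + (X + 2*A) = -4 + X + 2*A)
-4356 + (V(0, 4/(-3)) + 4*10) = -4356 + ((-4 + 0 + 2*(4/(-3))) + 4*10) = -4356 + ((-4 + 0 + 2*(4*(-⅓))) + 40) = -4356 + ((-4 + 0 + 2*(-4/3)) + 40) = -4356 + ((-4 + 0 - 8/3) + 40) = -4356 + (-20/3 + 40) = -4356 + 100/3 = -12968/3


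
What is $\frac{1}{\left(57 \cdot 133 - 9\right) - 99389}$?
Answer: $- \frac{1}{91817} \approx -1.0891 \cdot 10^{-5}$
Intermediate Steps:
$\frac{1}{\left(57 \cdot 133 - 9\right) - 99389} = \frac{1}{\left(7581 - 9\right) - 99389} = \frac{1}{7572 - 99389} = \frac{1}{-91817} = - \frac{1}{91817}$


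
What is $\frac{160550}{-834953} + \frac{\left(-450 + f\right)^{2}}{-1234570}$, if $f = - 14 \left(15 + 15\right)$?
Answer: $- \frac{83018613920}{103080792521} \approx -0.80537$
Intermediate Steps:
$f = -420$ ($f = \left(-14\right) 30 = -420$)
$\frac{160550}{-834953} + \frac{\left(-450 + f\right)^{2}}{-1234570} = \frac{160550}{-834953} + \frac{\left(-450 - 420\right)^{2}}{-1234570} = 160550 \left(- \frac{1}{834953}\right) + \left(-870\right)^{2} \left(- \frac{1}{1234570}\right) = - \frac{160550}{834953} + 756900 \left(- \frac{1}{1234570}\right) = - \frac{160550}{834953} - \frac{75690}{123457} = - \frac{83018613920}{103080792521}$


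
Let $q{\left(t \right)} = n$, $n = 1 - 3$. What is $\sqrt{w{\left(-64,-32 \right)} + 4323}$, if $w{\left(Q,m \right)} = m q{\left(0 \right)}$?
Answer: $\sqrt{4387} \approx 66.234$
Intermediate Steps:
$n = -2$ ($n = 1 - 3 = -2$)
$q{\left(t \right)} = -2$
$w{\left(Q,m \right)} = - 2 m$ ($w{\left(Q,m \right)} = m \left(-2\right) = - 2 m$)
$\sqrt{w{\left(-64,-32 \right)} + 4323} = \sqrt{\left(-2\right) \left(-32\right) + 4323} = \sqrt{64 + 4323} = \sqrt{4387}$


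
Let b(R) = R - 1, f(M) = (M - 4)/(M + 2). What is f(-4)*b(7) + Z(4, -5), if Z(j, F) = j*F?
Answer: 4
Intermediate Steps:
f(M) = (-4 + M)/(2 + M)
b(R) = -1 + R
Z(j, F) = F*j
f(-4)*b(7) + Z(4, -5) = ((-4 - 4)/(2 - 4))*(-1 + 7) - 5*4 = (-8/(-2))*6 - 20 = -1/2*(-8)*6 - 20 = 4*6 - 20 = 24 - 20 = 4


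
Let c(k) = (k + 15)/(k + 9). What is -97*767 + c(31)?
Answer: -1487957/20 ≈ -74398.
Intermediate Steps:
c(k) = (15 + k)/(9 + k)
-97*767 + c(31) = -97*767 + (15 + 31)/(9 + 31) = -74399 + 46/40 = -74399 + (1/40)*46 = -74399 + 23/20 = -1487957/20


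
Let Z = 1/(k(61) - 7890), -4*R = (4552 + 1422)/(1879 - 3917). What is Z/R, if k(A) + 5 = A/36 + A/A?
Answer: -146736/848675401 ≈ -0.00017290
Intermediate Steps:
R = 2987/4076 (R = -(4552 + 1422)/(4*(1879 - 3917)) = -2987/(2*(-2038)) = -2987*(-1)/(2*2038) = -¼*(-2987/1019) = 2987/4076 ≈ 0.73283)
k(A) = -4 + A/36 (k(A) = -5 + (A/36 + A/A) = -5 + (A*(1/36) + 1) = -5 + (A/36 + 1) = -5 + (1 + A/36) = -4 + A/36)
Z = -36/284123 (Z = 1/((-4 + (1/36)*61) - 7890) = 1/((-4 + 61/36) - 7890) = 1/(-83/36 - 7890) = 1/(-284123/36) = -36/284123 ≈ -0.00012671)
Z/R = -36/(284123*2987/4076) = -36/284123*4076/2987 = -146736/848675401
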